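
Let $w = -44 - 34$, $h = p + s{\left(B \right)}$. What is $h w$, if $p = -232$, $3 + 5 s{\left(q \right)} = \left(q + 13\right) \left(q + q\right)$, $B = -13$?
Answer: $\frac{90714}{5} \approx 18143.0$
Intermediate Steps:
$s{\left(q \right)} = - \frac{3}{5} + \frac{2 q \left(13 + q\right)}{5}$ ($s{\left(q \right)} = - \frac{3}{5} + \frac{\left(q + 13\right) \left(q + q\right)}{5} = - \frac{3}{5} + \frac{\left(13 + q\right) 2 q}{5} = - \frac{3}{5} + \frac{2 q \left(13 + q\right)}{5}$)
$h = - \frac{1163}{5}$ ($h = -232 + \left(- \frac{3}{5} + \frac{2 \left(-13\right)^{2}}{5} + \frac{26}{5} \left(-13\right)\right) = -232 - \frac{3}{5} = - \frac{1163}{5} \approx -232.6$)
$w = -78$ ($w = -44 - 34 = -78$)
$h w = \left(- \frac{1163}{5}\right) \left(-78\right) = \frac{90714}{5}$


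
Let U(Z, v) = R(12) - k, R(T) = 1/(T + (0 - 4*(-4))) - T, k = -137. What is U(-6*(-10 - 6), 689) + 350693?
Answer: 9822905/28 ≈ 3.5082e+5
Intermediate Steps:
R(T) = 1/(16 + T) - T (R(T) = 1/(T + (0 + 16)) - T = 1/(T + 16) - T = 1/(16 + T) - T)
U(Z, v) = 3501/28 (U(Z, v) = (1 - 1*12² - 16*12)/(16 + 12) - 1*(-137) = (1 - 1*144 - 192)/28 + 137 = (1 - 144 - 192)/28 + 137 = (1/28)*(-335) + 137 = -335/28 + 137 = 3501/28)
U(-6*(-10 - 6), 689) + 350693 = 3501/28 + 350693 = 9822905/28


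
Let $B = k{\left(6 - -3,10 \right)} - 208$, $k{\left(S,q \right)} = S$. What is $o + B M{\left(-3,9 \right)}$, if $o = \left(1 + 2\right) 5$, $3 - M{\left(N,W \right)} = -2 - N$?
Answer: $-383$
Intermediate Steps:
$M{\left(N,W \right)} = 5 + N$ ($M{\left(N,W \right)} = 3 - \left(-2 - N\right) = 3 + \left(2 + N\right) = 5 + N$)
$o = 15$ ($o = 3 \cdot 5 = 15$)
$B = -199$ ($B = \left(6 - -3\right) - 208 = \left(6 + 3\right) - 208 = 9 - 208 = -199$)
$o + B M{\left(-3,9 \right)} = 15 - 199 \left(5 - 3\right) = 15 - 398 = -383$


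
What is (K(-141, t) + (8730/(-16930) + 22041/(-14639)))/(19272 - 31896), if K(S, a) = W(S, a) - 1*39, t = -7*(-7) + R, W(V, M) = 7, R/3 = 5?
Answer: 210794431/78217758012 ≈ 0.0026950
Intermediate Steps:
R = 15 (R = 3*5 = 15)
t = 64 (t = -7*(-7) + 15 = 49 + 15 = 64)
K(S, a) = -32 (K(S, a) = 7 - 1*39 = 7 - 39 = -32)
(K(-141, t) + (8730/(-16930) + 22041/(-14639)))/(19272 - 31896) = (-32 + (8730/(-16930) + 22041/(-14639)))/(19272 - 31896) = (-32 + (8730*(-1/16930) + 22041*(-1/14639)))/(-12624) = (-32 + (-873/1693 - 22041/14639))*(-1/12624) = (-32 - 50095260/24783827)*(-1/12624) = -843177724/24783827*(-1/12624) = 210794431/78217758012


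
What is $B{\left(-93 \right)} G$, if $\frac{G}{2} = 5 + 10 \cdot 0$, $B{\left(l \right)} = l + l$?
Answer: $-1860$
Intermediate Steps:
$B{\left(l \right)} = 2 l$
$G = 10$ ($G = 2 \left(5 + 10 \cdot 0\right) = 2 \left(5 + 0\right) = 2 \cdot 5 = 10$)
$B{\left(-93 \right)} G = 2 \left(-93\right) 10 = \left(-186\right) 10 = -1860$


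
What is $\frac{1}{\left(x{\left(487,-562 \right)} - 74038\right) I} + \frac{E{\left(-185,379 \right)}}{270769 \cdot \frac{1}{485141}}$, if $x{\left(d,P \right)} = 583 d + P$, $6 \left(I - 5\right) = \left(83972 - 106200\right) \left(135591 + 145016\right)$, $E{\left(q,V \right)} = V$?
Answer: $\frac{120029744306320877386870}{176758632491997160367} \approx 679.06$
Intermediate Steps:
$I = - \frac{3118666183}{3}$ ($I = 5 + \frac{\left(83972 - 106200\right) \left(135591 + 145016\right)}{6} = 5 + \frac{\left(-22228\right) 280607}{6} = 5 + \frac{1}{6} \left(-6237332396\right) = 5 - \frac{3118666198}{3} = - \frac{3118666183}{3} \approx -1.0396 \cdot 10^{9}$)
$x{\left(d,P \right)} = P + 583 d$
$\frac{1}{\left(x{\left(487,-562 \right)} - 74038\right) I} + \frac{E{\left(-185,379 \right)}}{270769 \cdot \frac{1}{485141}} = \frac{1}{\left(\left(-562 + 583 \cdot 487\right) - 74038\right) \left(- \frac{3118666183}{3}\right)} + \frac{379}{270769 \cdot \frac{1}{485141}} = \frac{1}{\left(-562 + 283921\right) - 74038} \left(- \frac{3}{3118666183}\right) + \frac{379}{270769 \cdot \frac{1}{485141}} = \frac{1}{283359 - 74038} \left(- \frac{3}{3118666183}\right) + \frac{379}{\frac{270769}{485141}} = \frac{1}{209321} \left(- \frac{3}{3118666183}\right) + 379 \cdot \frac{485141}{270769} = \frac{1}{209321} \left(- \frac{3}{3118666183}\right) + \frac{183868439}{270769} = - \frac{3}{652802324091743} + \frac{183868439}{270769} = \frac{120029744306320877386870}{176758632491997160367}$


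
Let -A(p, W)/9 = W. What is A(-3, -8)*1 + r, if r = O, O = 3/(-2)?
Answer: 141/2 ≈ 70.500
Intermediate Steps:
A(p, W) = -9*W
O = -3/2 (O = -½*3 = -3/2 ≈ -1.5000)
r = -3/2 ≈ -1.5000
A(-3, -8)*1 + r = -9*(-8)*1 - 3/2 = 72*1 - 3/2 = 72 - 3/2 = 141/2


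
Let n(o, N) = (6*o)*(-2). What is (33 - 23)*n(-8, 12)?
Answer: 960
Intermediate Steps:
n(o, N) = -12*o
(33 - 23)*n(-8, 12) = (33 - 23)*(-12*(-8)) = 10*96 = 960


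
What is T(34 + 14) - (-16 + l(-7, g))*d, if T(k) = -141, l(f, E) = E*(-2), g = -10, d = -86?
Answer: 203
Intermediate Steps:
l(f, E) = -2*E
T(34 + 14) - (-16 + l(-7, g))*d = -141 - (-16 - 2*(-10))*(-86) = -141 - (-16 + 20)*(-86) = -141 - 4*(-86) = -141 - 1*(-344) = -141 + 344 = 203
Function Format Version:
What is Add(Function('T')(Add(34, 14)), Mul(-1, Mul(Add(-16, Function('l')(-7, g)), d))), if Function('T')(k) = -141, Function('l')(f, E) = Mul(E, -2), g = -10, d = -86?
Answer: 203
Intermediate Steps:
Function('l')(f, E) = Mul(-2, E)
Add(Function('T')(Add(34, 14)), Mul(-1, Mul(Add(-16, Function('l')(-7, g)), d))) = Add(-141, Mul(-1, Mul(Add(-16, Mul(-2, -10)), -86))) = Add(-141, Mul(-1, Mul(Add(-16, 20), -86))) = Add(-141, Mul(-1, Mul(4, -86))) = Add(-141, Mul(-1, -344)) = Add(-141, 344) = 203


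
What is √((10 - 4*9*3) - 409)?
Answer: 13*I*√3 ≈ 22.517*I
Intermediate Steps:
√((10 - 4*9*3) - 409) = √((10 - 36*3) - 409) = √((10 - 108) - 409) = √(-98 - 409) = √(-507) = 13*I*√3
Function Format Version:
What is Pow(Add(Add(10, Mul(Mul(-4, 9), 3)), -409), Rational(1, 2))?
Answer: Mul(13, I, Pow(3, Rational(1, 2))) ≈ Mul(22.517, I)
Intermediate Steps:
Pow(Add(Add(10, Mul(Mul(-4, 9), 3)), -409), Rational(1, 2)) = Pow(Add(Add(10, Mul(-36, 3)), -409), Rational(1, 2)) = Pow(Add(Add(10, -108), -409), Rational(1, 2)) = Pow(Add(-98, -409), Rational(1, 2)) = Pow(-507, Rational(1, 2)) = Mul(13, I, Pow(3, Rational(1, 2)))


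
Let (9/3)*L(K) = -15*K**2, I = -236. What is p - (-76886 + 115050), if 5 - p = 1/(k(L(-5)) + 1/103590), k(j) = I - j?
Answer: -438770738161/11498489 ≈ -38159.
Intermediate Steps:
L(K) = -5*K**2 (L(K) = (-15*K**2)/3 = -5*K**2)
k(j) = -236 - j
p = 57596035/11498489 (p = 5 - 1/((-236 - (-5)*(-5)**2) + 1/103590) = 5 - 1/((-236 - (-5)*25) + 1/103590) = 5 - 1/((-236 - 1*(-125)) + 1/103590) = 5 - 1/((-236 + 125) + 1/103590) = 5 - 1/(-111 + 1/103590) = 5 - 1/(-11498489/103590) = 5 - 1*(-103590/11498489) = 5 + 103590/11498489 = 57596035/11498489 ≈ 5.0090)
p - (-76886 + 115050) = 57596035/11498489 - (-76886 + 115050) = 57596035/11498489 - 1*38164 = 57596035/11498489 - 38164 = -438770738161/11498489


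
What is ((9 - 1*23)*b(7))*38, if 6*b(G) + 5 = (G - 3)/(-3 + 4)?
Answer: 266/3 ≈ 88.667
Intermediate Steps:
b(G) = -4/3 + G/6 (b(G) = -⅚ + ((G - 3)/(-3 + 4))/6 = -⅚ + ((-3 + G)/1)/6 = -⅚ + ((-3 + G)*1)/6 = -⅚ + (-3 + G)/6 = -⅚ + (-½ + G/6) = -4/3 + G/6)
((9 - 1*23)*b(7))*38 = ((9 - 1*23)*(-4/3 + (⅙)*7))*38 = ((9 - 23)*(-4/3 + 7/6))*38 = -14*(-⅙)*38 = (7/3)*38 = 266/3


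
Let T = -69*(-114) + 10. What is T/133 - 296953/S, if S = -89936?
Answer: 106832955/1708784 ≈ 62.520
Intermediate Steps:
T = 7876 (T = 7866 + 10 = 7876)
T/133 - 296953/S = 7876/133 - 296953/(-89936) = 7876*(1/133) - 296953*(-1/89936) = 7876/133 + 296953/89936 = 106832955/1708784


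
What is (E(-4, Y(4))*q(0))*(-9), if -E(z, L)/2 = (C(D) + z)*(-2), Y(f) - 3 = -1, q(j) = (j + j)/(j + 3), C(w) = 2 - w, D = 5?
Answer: 0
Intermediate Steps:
q(j) = 2*j/(3 + j) (q(j) = (2*j)/(3 + j) = 2*j/(3 + j))
Y(f) = 2 (Y(f) = 3 - 1 = 2)
E(z, L) = -12 + 4*z (E(z, L) = -2*((2 - 1*5) + z)*(-2) = -2*((2 - 5) + z)*(-2) = -2*(-3 + z)*(-2) = -2*(6 - 2*z) = -12 + 4*z)
(E(-4, Y(4))*q(0))*(-9) = ((-12 + 4*(-4))*(2*0/(3 + 0)))*(-9) = ((-12 - 16)*(2*0/3))*(-9) = -56*0/3*(-9) = -28*0*(-9) = 0*(-9) = 0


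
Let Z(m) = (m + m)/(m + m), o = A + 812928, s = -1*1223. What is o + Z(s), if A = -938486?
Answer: -125557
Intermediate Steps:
s = -1223
o = -125558 (o = -938486 + 812928 = -125558)
Z(m) = 1 (Z(m) = (2*m)/((2*m)) = (2*m)*(1/(2*m)) = 1)
o + Z(s) = -125558 + 1 = -125557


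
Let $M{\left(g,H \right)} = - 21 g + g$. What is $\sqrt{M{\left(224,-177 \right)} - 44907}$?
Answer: $i \sqrt{49387} \approx 222.23 i$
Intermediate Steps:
$M{\left(g,H \right)} = - 20 g$
$\sqrt{M{\left(224,-177 \right)} - 44907} = \sqrt{\left(-20\right) 224 - 44907} = \sqrt{-4480 - 44907} = \sqrt{-49387} = i \sqrt{49387}$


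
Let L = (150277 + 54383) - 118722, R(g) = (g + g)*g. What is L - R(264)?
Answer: -53454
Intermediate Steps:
R(g) = 2*g² (R(g) = (2*g)*g = 2*g²)
L = 85938 (L = 204660 - 118722 = 85938)
L - R(264) = 85938 - 2*264² = 85938 - 2*69696 = 85938 - 1*139392 = 85938 - 139392 = -53454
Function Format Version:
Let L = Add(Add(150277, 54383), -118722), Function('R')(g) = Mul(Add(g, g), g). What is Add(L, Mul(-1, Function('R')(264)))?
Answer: -53454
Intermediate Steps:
Function('R')(g) = Mul(2, Pow(g, 2)) (Function('R')(g) = Mul(Mul(2, g), g) = Mul(2, Pow(g, 2)))
L = 85938 (L = Add(204660, -118722) = 85938)
Add(L, Mul(-1, Function('R')(264))) = Add(85938, Mul(-1, Mul(2, Pow(264, 2)))) = Add(85938, Mul(-1, Mul(2, 69696))) = Add(85938, Mul(-1, 139392)) = Add(85938, -139392) = -53454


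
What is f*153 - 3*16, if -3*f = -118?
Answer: 5970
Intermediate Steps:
f = 118/3 (f = -⅓*(-118) = 118/3 ≈ 39.333)
f*153 - 3*16 = (118/3)*153 - 3*16 = 6018 - 48 = 5970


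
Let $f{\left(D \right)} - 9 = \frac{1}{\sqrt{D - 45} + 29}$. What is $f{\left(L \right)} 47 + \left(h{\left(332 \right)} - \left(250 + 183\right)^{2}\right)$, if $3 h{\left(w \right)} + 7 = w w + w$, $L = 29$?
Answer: $- \frac{386202104}{2571} - \frac{188 i}{857} \approx -1.5021 \cdot 10^{5} - 0.21937 i$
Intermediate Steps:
$f{\left(D \right)} = 9 + \frac{1}{29 + \sqrt{-45 + D}}$ ($f{\left(D \right)} = 9 + \frac{1}{\sqrt{D - 45} + 29} = 9 + \frac{1}{\sqrt{-45 + D} + 29} = 9 + \frac{1}{29 + \sqrt{-45 + D}}$)
$h{\left(w \right)} = - \frac{7}{3} + \frac{w}{3} + \frac{w^{2}}{3}$ ($h{\left(w \right)} = - \frac{7}{3} + \frac{w w + w}{3} = - \frac{7}{3} + \frac{w^{2} + w}{3} = - \frac{7}{3} + \frac{w + w^{2}}{3} = - \frac{7}{3} + \left(\frac{w}{3} + \frac{w^{2}}{3}\right) = - \frac{7}{3} + \frac{w}{3} + \frac{w^{2}}{3}$)
$f{\left(L \right)} 47 + \left(h{\left(332 \right)} - \left(250 + 183\right)^{2}\right) = \frac{262 + 9 \sqrt{-45 + 29}}{29 + \sqrt{-45 + 29}} \cdot 47 + \left(\left(- \frac{7}{3} + \frac{1}{3} \cdot 332 + \frac{332^{2}}{3}\right) - \left(250 + 183\right)^{2}\right) = \frac{262 + 9 \sqrt{-16}}{29 + \sqrt{-16}} \cdot 47 + \left(\left(- \frac{7}{3} + \frac{332}{3} + \frac{1}{3} \cdot 110224\right) - 433^{2}\right) = \frac{262 + 9 \cdot 4 i}{29 + 4 i} 47 + \left(\left(- \frac{7}{3} + \frac{332}{3} + \frac{110224}{3}\right) - 187489\right) = \frac{29 - 4 i}{857} \left(262 + 36 i\right) 47 + \left(\frac{110549}{3} - 187489\right) = \frac{\left(29 - 4 i\right) \left(262 + 36 i\right)}{857} \cdot 47 - \frac{451918}{3} = \frac{47 \left(29 - 4 i\right) \left(262 + 36 i\right)}{857} - \frac{451918}{3} = - \frac{451918}{3} + \frac{47 \left(29 - 4 i\right) \left(262 + 36 i\right)}{857}$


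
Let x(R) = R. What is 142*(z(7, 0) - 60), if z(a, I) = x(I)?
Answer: -8520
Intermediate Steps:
z(a, I) = I
142*(z(7, 0) - 60) = 142*(0 - 60) = 142*(-60) = -8520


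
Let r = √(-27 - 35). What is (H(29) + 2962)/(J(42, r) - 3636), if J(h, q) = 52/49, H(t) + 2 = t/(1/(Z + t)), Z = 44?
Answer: -248773/178112 ≈ -1.3967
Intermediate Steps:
H(t) = -2 + t*(44 + t) (H(t) = -2 + t/(1/(44 + t)) = -2 + t*(44 + t))
r = I*√62 (r = √(-62) = I*√62 ≈ 7.874*I)
J(h, q) = 52/49 (J(h, q) = 52*(1/49) = 52/49)
(H(29) + 2962)/(J(42, r) - 3636) = ((-2 + 29² + 44*29) + 2962)/(52/49 - 3636) = ((-2 + 841 + 1276) + 2962)/(-178112/49) = (2115 + 2962)*(-49/178112) = 5077*(-49/178112) = -248773/178112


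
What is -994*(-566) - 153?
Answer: 562451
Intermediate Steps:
-994*(-566) - 153 = 562604 - 153 = 562451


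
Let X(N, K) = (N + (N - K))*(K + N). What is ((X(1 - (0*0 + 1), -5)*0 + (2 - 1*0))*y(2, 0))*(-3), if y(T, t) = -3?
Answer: 18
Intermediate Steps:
X(N, K) = (K + N)*(-K + 2*N) (X(N, K) = (-K + 2*N)*(K + N) = (K + N)*(-K + 2*N))
((X(1 - (0*0 + 1), -5)*0 + (2 - 1*0))*y(2, 0))*(-3) = (((-1*(-5)**2 + 2*(1 - (0*0 + 1))**2 - 5*(1 - (0*0 + 1)))*0 + (2 - 1*0))*(-3))*(-3) = (((-1*25 + 2*(1 - (0 + 1))**2 - 5*(1 - (0 + 1)))*0 + (2 + 0))*(-3))*(-3) = (((-25 + 2*(1 - 1*1)**2 - 5*(1 - 1*1))*0 + 2)*(-3))*(-3) = (((-25 + 2*(1 - 1)**2 - 5*(1 - 1))*0 + 2)*(-3))*(-3) = (((-25 + 2*0**2 - 5*0)*0 + 2)*(-3))*(-3) = (((-25 + 2*0 + 0)*0 + 2)*(-3))*(-3) = (((-25 + 0 + 0)*0 + 2)*(-3))*(-3) = ((-25*0 + 2)*(-3))*(-3) = ((0 + 2)*(-3))*(-3) = (2*(-3))*(-3) = -6*(-3) = 18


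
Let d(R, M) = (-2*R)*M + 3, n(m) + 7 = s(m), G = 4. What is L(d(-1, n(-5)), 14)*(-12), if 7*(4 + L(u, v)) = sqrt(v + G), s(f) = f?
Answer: 48 - 36*sqrt(2)/7 ≈ 40.727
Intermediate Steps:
n(m) = -7 + m
d(R, M) = 3 - 2*M*R (d(R, M) = -2*M*R + 3 = 3 - 2*M*R)
L(u, v) = -4 + sqrt(4 + v)/7 (L(u, v) = -4 + sqrt(v + 4)/7 = -4 + sqrt(4 + v)/7)
L(d(-1, n(-5)), 14)*(-12) = (-4 + sqrt(4 + 14)/7)*(-12) = (-4 + sqrt(18)/7)*(-12) = (-4 + (3*sqrt(2))/7)*(-12) = (-4 + 3*sqrt(2)/7)*(-12) = 48 - 36*sqrt(2)/7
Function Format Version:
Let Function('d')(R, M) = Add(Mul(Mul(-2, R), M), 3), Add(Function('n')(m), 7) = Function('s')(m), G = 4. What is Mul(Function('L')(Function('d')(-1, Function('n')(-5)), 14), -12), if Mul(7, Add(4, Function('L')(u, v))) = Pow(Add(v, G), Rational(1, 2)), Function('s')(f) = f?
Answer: Add(48, Mul(Rational(-36, 7), Pow(2, Rational(1, 2)))) ≈ 40.727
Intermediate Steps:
Function('n')(m) = Add(-7, m)
Function('d')(R, M) = Add(3, Mul(-2, M, R)) (Function('d')(R, M) = Add(Mul(-2, M, R), 3) = Add(3, Mul(-2, M, R)))
Function('L')(u, v) = Add(-4, Mul(Rational(1, 7), Pow(Add(4, v), Rational(1, 2)))) (Function('L')(u, v) = Add(-4, Mul(Rational(1, 7), Pow(Add(v, 4), Rational(1, 2)))) = Add(-4, Mul(Rational(1, 7), Pow(Add(4, v), Rational(1, 2)))))
Mul(Function('L')(Function('d')(-1, Function('n')(-5)), 14), -12) = Mul(Add(-4, Mul(Rational(1, 7), Pow(Add(4, 14), Rational(1, 2)))), -12) = Mul(Add(-4, Mul(Rational(1, 7), Pow(18, Rational(1, 2)))), -12) = Mul(Add(-4, Mul(Rational(1, 7), Mul(3, Pow(2, Rational(1, 2))))), -12) = Mul(Add(-4, Mul(Rational(3, 7), Pow(2, Rational(1, 2)))), -12) = Add(48, Mul(Rational(-36, 7), Pow(2, Rational(1, 2))))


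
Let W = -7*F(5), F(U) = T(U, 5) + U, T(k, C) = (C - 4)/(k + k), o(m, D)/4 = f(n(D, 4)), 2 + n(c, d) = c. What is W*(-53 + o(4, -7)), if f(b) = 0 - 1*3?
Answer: 4641/2 ≈ 2320.5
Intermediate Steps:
n(c, d) = -2 + c
f(b) = -3 (f(b) = 0 - 3 = -3)
o(m, D) = -12 (o(m, D) = 4*(-3) = -12)
T(k, C) = (-4 + C)/(2*k) (T(k, C) = (-4 + C)/((2*k)) = (-4 + C)*(1/(2*k)) = (-4 + C)/(2*k))
F(U) = U + 1/(2*U) (F(U) = (-4 + 5)/(2*U) + U = (1/2)*1/U + U = 1/(2*U) + U = U + 1/(2*U))
W = -357/10 (W = -7*(5 + (1/2)/5) = -7*(5 + (1/2)*(1/5)) = -7*(5 + 1/10) = -7*51/10 = -357/10 ≈ -35.700)
W*(-53 + o(4, -7)) = -357*(-53 - 12)/10 = -357/10*(-65) = 4641/2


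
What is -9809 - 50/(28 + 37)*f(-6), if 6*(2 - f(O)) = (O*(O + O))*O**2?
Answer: -123217/13 ≈ -9478.2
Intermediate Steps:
f(O) = 2 - O**4/3 (f(O) = 2 - O*(O + O)*O**2/6 = 2 - O*(2*O)*O**2/6 = 2 - 2*O**2*O**2/6 = 2 - O**4/3)
-9809 - 50/(28 + 37)*f(-6) = -9809 - 50/(28 + 37)*(2 - 1/3*(-6)**4) = -9809 - 50/65*(2 - 1/3*1296) = -9809 - 50*(1/65)*(2 - 432) = -9809 - 10*(-430)/13 = -9809 - 1*(-4300/13) = -9809 + 4300/13 = -123217/13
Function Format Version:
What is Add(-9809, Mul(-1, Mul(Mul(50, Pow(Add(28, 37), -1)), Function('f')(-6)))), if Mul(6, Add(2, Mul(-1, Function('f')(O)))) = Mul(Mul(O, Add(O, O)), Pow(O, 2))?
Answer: Rational(-123217, 13) ≈ -9478.2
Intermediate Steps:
Function('f')(O) = Add(2, Mul(Rational(-1, 3), Pow(O, 4))) (Function('f')(O) = Add(2, Mul(Rational(-1, 6), Mul(Mul(O, Add(O, O)), Pow(O, 2)))) = Add(2, Mul(Rational(-1, 6), Mul(Mul(O, Mul(2, O)), Pow(O, 2)))) = Add(2, Mul(Rational(-1, 6), Mul(Mul(2, Pow(O, 2)), Pow(O, 2)))) = Add(2, Mul(Rational(-1, 6), Mul(2, Pow(O, 4)))) = Add(2, Mul(Rational(-1, 3), Pow(O, 4))))
Add(-9809, Mul(-1, Mul(Mul(50, Pow(Add(28, 37), -1)), Function('f')(-6)))) = Add(-9809, Mul(-1, Mul(Mul(50, Pow(Add(28, 37), -1)), Add(2, Mul(Rational(-1, 3), Pow(-6, 4)))))) = Add(-9809, Mul(-1, Mul(Mul(50, Pow(65, -1)), Add(2, Mul(Rational(-1, 3), 1296))))) = Add(-9809, Mul(-1, Mul(Mul(50, Rational(1, 65)), Add(2, -432)))) = Add(-9809, Mul(-1, Mul(Rational(10, 13), -430))) = Add(-9809, Mul(-1, Rational(-4300, 13))) = Add(-9809, Rational(4300, 13)) = Rational(-123217, 13)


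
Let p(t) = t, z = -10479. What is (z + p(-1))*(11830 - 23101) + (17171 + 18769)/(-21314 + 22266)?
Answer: 28112588025/238 ≈ 1.1812e+8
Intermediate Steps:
(z + p(-1))*(11830 - 23101) + (17171 + 18769)/(-21314 + 22266) = (-10479 - 1)*(11830 - 23101) + (17171 + 18769)/(-21314 + 22266) = -10480*(-11271) + 35940/952 = 118120080 + 35940*(1/952) = 118120080 + 8985/238 = 28112588025/238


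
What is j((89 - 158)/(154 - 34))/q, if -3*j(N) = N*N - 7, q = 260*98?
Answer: 3557/40768000 ≈ 8.7250e-5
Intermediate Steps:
q = 25480
j(N) = 7/3 - N²/3 (j(N) = -(N*N - 7)/3 = -(N² - 7)/3 = -(-7 + N²)/3 = 7/3 - N²/3)
j((89 - 158)/(154 - 34))/q = (7/3 - (89 - 158)²/(154 - 34)²/3)/25480 = (7/3 - (-69/120)²/3)*(1/25480) = (7/3 - (-69*1/120)²/3)*(1/25480) = (7/3 - (-23/40)²/3)*(1/25480) = (7/3 - ⅓*529/1600)*(1/25480) = (7/3 - 529/4800)*(1/25480) = (3557/1600)*(1/25480) = 3557/40768000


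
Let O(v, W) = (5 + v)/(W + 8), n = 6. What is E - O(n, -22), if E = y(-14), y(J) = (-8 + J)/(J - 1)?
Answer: 473/210 ≈ 2.2524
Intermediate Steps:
y(J) = (-8 + J)/(-1 + J)
E = 22/15 (E = (-8 - 14)/(-1 - 14) = -22/(-15) = -1/15*(-22) = 22/15 ≈ 1.4667)
O(v, W) = (5 + v)/(8 + W)
E - O(n, -22) = 22/15 - (5 + 6)/(8 - 22) = 22/15 - 11/(-14) = 22/15 - (-1)*11/14 = 22/15 - 1*(-11/14) = 22/15 + 11/14 = 473/210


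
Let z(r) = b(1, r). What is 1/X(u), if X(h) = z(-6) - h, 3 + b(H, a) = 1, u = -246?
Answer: 1/244 ≈ 0.0040984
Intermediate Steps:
b(H, a) = -2 (b(H, a) = -3 + 1 = -2)
z(r) = -2
X(h) = -2 - h
1/X(u) = 1/(-2 - 1*(-246)) = 1/(-2 + 246) = 1/244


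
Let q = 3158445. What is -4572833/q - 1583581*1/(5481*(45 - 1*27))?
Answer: -1817600016553/103868622270 ≈ -17.499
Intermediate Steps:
-4572833/q - 1583581*1/(5481*(45 - 1*27)) = -4572833/3158445 - 1583581*1/(5481*(45 - 1*27)) = -4572833*1/3158445 - 1583581*1/(5481*(45 - 27)) = -4572833/3158445 - 1583581/((18*(-87))*(-63)) = -4572833/3158445 - 1583581/((-1566*(-63))) = -4572833/3158445 - 1583581/98658 = -1817600016553/103868622270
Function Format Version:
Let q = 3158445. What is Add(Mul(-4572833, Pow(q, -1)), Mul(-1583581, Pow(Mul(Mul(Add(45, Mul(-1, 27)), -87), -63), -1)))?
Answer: Rational(-1817600016553, 103868622270) ≈ -17.499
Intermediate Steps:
Add(Mul(-4572833, Pow(q, -1)), Mul(-1583581, Pow(Mul(Mul(Add(45, Mul(-1, 27)), -87), -63), -1))) = Add(Mul(-4572833, Pow(3158445, -1)), Mul(-1583581, Pow(Mul(Mul(Add(45, Mul(-1, 27)), -87), -63), -1))) = Add(Mul(-4572833, Rational(1, 3158445)), Mul(-1583581, Pow(Mul(Mul(Add(45, -27), -87), -63), -1))) = Add(Rational(-4572833, 3158445), Mul(-1583581, Pow(Mul(Mul(18, -87), -63), -1))) = Add(Rational(-4572833, 3158445), Mul(-1583581, Pow(Mul(-1566, -63), -1))) = Add(Rational(-4572833, 3158445), Mul(-1583581, Pow(98658, -1))) = Add(Rational(-4572833, 3158445), Mul(-1583581, Rational(1, 98658))) = Add(Rational(-4572833, 3158445), Rational(-1583581, 98658)) = Rational(-1817600016553, 103868622270)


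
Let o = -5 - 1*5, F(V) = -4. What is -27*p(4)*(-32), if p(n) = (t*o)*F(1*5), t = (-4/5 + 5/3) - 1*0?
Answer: 29952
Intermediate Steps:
o = -10 (o = -5 - 5 = -10)
t = 13/15 (t = (-4*⅕ + 5*(⅓)) + 0 = (-⅘ + 5/3) + 0 = 13/15 + 0 = 13/15 ≈ 0.86667)
p(n) = 104/3 (p(n) = ((13/15)*(-10))*(-4) = -26/3*(-4) = 104/3)
-27*p(4)*(-32) = -27*104/3*(-32) = -936*(-32) = 29952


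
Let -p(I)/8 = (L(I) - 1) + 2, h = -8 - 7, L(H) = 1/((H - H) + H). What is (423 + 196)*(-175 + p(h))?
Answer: -1694203/15 ≈ -1.1295e+5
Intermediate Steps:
L(H) = 1/H (L(H) = 1/(0 + H) = 1/H)
h = -15
p(I) = -8 - 8/I (p(I) = -8*((1/I - 1) + 2) = -8*((-1 + 1/I) + 2) = -8*(1 + 1/I) = -8 - 8/I)
(423 + 196)*(-175 + p(h)) = (423 + 196)*(-175 + (-8 - 8/(-15))) = 619*(-175 + (-8 - 8*(-1/15))) = 619*(-175 + (-8 + 8/15)) = 619*(-175 - 112/15) = 619*(-2737/15) = -1694203/15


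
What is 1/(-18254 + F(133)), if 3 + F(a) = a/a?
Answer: -1/18256 ≈ -5.4776e-5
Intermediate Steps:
F(a) = -2 (F(a) = -3 + a/a = -3 + 1 = -2)
1/(-18254 + F(133)) = 1/(-18254 - 2) = 1/(-18256) = -1/18256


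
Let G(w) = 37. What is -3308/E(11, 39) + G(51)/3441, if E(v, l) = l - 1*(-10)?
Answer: -307595/4557 ≈ -67.500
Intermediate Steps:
E(v, l) = 10 + l (E(v, l) = l + 10 = 10 + l)
-3308/E(11, 39) + G(51)/3441 = -3308/(10 + 39) + 37/3441 = -3308/49 + 37*(1/3441) = -3308*1/49 + 1/93 = -3308/49 + 1/93 = -307595/4557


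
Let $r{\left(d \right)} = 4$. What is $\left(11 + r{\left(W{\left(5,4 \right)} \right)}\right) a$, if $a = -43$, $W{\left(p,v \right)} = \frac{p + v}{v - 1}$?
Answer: $-645$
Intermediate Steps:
$W{\left(p,v \right)} = \frac{p + v}{-1 + v}$
$\left(11 + r{\left(W{\left(5,4 \right)} \right)}\right) a = \left(11 + 4\right) \left(-43\right) = 15 \left(-43\right) = -645$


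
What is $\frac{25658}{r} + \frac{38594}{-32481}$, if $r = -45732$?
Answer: $- \frac{433063051}{247570182} \approx -1.7493$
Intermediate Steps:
$\frac{25658}{r} + \frac{38594}{-32481} = \frac{25658}{-45732} + \frac{38594}{-32481} = 25658 \left(- \frac{1}{45732}\right) + 38594 \left(- \frac{1}{32481}\right) = - \frac{12829}{22866} - \frac{38594}{32481} = - \frac{433063051}{247570182}$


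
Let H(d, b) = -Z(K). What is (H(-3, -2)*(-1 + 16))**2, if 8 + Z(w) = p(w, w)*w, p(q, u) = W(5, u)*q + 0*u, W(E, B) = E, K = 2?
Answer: 32400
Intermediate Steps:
p(q, u) = 5*q (p(q, u) = 5*q + 0*u = 5*q + 0 = 5*q)
Z(w) = -8 + 5*w**2 (Z(w) = -8 + (5*w)*w = -8 + 5*w**2)
H(d, b) = -12 (H(d, b) = -(-8 + 5*2**2) = -(-8 + 5*4) = -(-8 + 20) = -1*12 = -12)
(H(-3, -2)*(-1 + 16))**2 = (-12*(-1 + 16))**2 = (-12*15)**2 = (-180)**2 = 32400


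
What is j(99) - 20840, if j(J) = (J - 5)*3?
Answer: -20558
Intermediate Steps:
j(J) = -15 + 3*J (j(J) = (-5 + J)*3 = -15 + 3*J)
j(99) - 20840 = (-15 + 3*99) - 20840 = (-15 + 297) - 20840 = 282 - 20840 = -20558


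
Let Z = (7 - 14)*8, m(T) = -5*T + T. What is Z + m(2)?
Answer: -64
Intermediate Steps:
m(T) = -4*T
Z = -56 (Z = -7*8 = -56)
Z + m(2) = -56 - 4*2 = -56 - 8 = -64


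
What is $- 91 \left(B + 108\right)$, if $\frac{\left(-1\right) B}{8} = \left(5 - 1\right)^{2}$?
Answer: $1820$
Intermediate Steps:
$B = -128$ ($B = - 8 \left(5 - 1\right)^{2} = - 8 \cdot 4^{2} = \left(-8\right) 16 = -128$)
$- 91 \left(B + 108\right) = - 91 \left(-128 + 108\right) = \left(-91\right) \left(-20\right) = 1820$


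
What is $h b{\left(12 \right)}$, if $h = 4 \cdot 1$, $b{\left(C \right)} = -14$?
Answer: $-56$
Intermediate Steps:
$h = 4$
$h b{\left(12 \right)} = 4 \left(-14\right) = -56$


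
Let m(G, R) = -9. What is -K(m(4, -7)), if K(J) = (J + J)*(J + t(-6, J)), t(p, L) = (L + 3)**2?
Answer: 486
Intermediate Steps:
t(p, L) = (3 + L)**2
K(J) = 2*J*(J + (3 + J)**2) (K(J) = (J + J)*(J + (3 + J)**2) = (2*J)*(J + (3 + J)**2) = 2*J*(J + (3 + J)**2))
-K(m(4, -7)) = -2*(-9)*(-9 + (3 - 9)**2) = -2*(-9)*(-9 + (-6)**2) = -2*(-9)*(-9 + 36) = -2*(-9)*27 = -1*(-486) = 486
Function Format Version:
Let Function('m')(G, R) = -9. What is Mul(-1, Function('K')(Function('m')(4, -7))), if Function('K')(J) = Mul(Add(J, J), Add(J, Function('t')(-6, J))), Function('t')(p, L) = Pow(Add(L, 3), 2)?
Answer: 486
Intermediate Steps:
Function('t')(p, L) = Pow(Add(3, L), 2)
Function('K')(J) = Mul(2, J, Add(J, Pow(Add(3, J), 2))) (Function('K')(J) = Mul(Add(J, J), Add(J, Pow(Add(3, J), 2))) = Mul(Mul(2, J), Add(J, Pow(Add(3, J), 2))) = Mul(2, J, Add(J, Pow(Add(3, J), 2))))
Mul(-1, Function('K')(Function('m')(4, -7))) = Mul(-1, Mul(2, -9, Add(-9, Pow(Add(3, -9), 2)))) = Mul(-1, Mul(2, -9, Add(-9, Pow(-6, 2)))) = Mul(-1, Mul(2, -9, Add(-9, 36))) = Mul(-1, Mul(2, -9, 27)) = Mul(-1, -486) = 486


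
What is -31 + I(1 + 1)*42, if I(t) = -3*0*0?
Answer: -31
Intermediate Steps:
I(t) = 0 (I(t) = 0*0 = 0)
-31 + I(1 + 1)*42 = -31 + 0*42 = -31 + 0 = -31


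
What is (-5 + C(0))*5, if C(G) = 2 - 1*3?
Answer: -30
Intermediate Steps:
C(G) = -1 (C(G) = 2 - 3 = -1)
(-5 + C(0))*5 = (-5 - 1)*5 = -6*5 = -30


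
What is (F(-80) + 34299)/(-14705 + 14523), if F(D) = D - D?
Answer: -34299/182 ≈ -188.46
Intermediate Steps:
F(D) = 0
(F(-80) + 34299)/(-14705 + 14523) = (0 + 34299)/(-14705 + 14523) = 34299/(-182) = 34299*(-1/182) = -34299/182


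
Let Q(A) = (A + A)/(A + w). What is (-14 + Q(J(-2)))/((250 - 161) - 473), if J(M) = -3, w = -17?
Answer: 137/3840 ≈ 0.035677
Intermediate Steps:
Q(A) = 2*A/(-17 + A) (Q(A) = (A + A)/(A - 17) = (2*A)/(-17 + A) = 2*A/(-17 + A))
(-14 + Q(J(-2)))/((250 - 161) - 473) = (-14 + 2*(-3)/(-17 - 3))/((250 - 161) - 473) = (-14 + 2*(-3)/(-20))/(89 - 473) = (-14 + 2*(-3)*(-1/20))/(-384) = (-14 + 3/10)*(-1/384) = -137/10*(-1/384) = 137/3840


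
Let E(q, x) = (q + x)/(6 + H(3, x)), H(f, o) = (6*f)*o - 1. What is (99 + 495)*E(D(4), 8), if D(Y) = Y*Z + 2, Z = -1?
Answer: 3564/149 ≈ 23.919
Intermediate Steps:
H(f, o) = -1 + 6*f*o (H(f, o) = 6*f*o - 1 = -1 + 6*f*o)
D(Y) = 2 - Y (D(Y) = Y*(-1) + 2 = -Y + 2 = 2 - Y)
E(q, x) = (q + x)/(5 + 18*x) (E(q, x) = (q + x)/(6 + (-1 + 6*3*x)) = (q + x)/(6 + (-1 + 18*x)) = (q + x)/(5 + 18*x))
(99 + 495)*E(D(4), 8) = (99 + 495)*(((2 - 1*4) + 8)/(5 + 18*8)) = 594*(((2 - 4) + 8)/(5 + 144)) = 594*((-2 + 8)/149) = 594*((1/149)*6) = 594*(6/149) = 3564/149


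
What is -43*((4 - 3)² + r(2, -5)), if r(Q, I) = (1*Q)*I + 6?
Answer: 129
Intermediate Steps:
r(Q, I) = 6 + I*Q (r(Q, I) = Q*I + 6 = I*Q + 6 = 6 + I*Q)
-43*((4 - 3)² + r(2, -5)) = -43*((4 - 3)² + (6 - 5*2)) = -43*(1² + (6 - 10)) = -43*(1 - 4) = -43*(-3) = 129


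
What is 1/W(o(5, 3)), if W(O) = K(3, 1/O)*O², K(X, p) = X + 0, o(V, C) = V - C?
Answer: 1/12 ≈ 0.083333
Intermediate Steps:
K(X, p) = X
W(O) = 3*O²
1/W(o(5, 3)) = 1/(3*(5 - 1*3)²) = 1/(3*(5 - 3)²) = 1/(3*2²) = 1/(3*4) = 1/12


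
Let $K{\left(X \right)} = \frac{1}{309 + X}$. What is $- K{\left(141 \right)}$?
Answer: $- \frac{1}{450} \approx -0.0022222$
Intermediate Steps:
$- K{\left(141 \right)} = - \frac{1}{309 + 141} = - \frac{1}{450}$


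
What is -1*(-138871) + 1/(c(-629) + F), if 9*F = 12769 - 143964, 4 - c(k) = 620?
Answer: 18989081660/136739 ≈ 1.3887e+5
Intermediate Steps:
c(k) = -616 (c(k) = 4 - 1*620 = 4 - 620 = -616)
F = -131195/9 (F = (12769 - 143964)/9 = (⅑)*(-131195) = -131195/9 ≈ -14577.)
-1*(-138871) + 1/(c(-629) + F) = -1*(-138871) + 1/(-616 - 131195/9) = 138871 + 1/(-136739/9) = 138871 - 9/136739 = 18989081660/136739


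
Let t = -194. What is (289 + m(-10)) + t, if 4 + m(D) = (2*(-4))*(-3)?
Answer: 115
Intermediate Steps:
m(D) = 20 (m(D) = -4 + (2*(-4))*(-3) = -4 - 8*(-3) = -4 + 24 = 20)
(289 + m(-10)) + t = (289 + 20) - 194 = 309 - 194 = 115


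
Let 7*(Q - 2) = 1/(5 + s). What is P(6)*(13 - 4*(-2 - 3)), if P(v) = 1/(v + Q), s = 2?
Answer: 539/131 ≈ 4.1145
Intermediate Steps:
Q = 99/49 (Q = 2 + 1/(7*(5 + 2)) = 2 + (⅐)/7 = 2 + (⅐)*(⅐) = 2 + 1/49 = 99/49 ≈ 2.0204)
P(v) = 1/(99/49 + v) (P(v) = 1/(v + 99/49) = 1/(99/49 + v))
P(6)*(13 - 4*(-2 - 3)) = (49/(99 + 49*6))*(13 - 4*(-2 - 3)) = (49/(99 + 294))*(13 - 4*(-5)) = (49/393)*(13 + 20) = (49*(1/393))*33 = (49/393)*33 = 539/131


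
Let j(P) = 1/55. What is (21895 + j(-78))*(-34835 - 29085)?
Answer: -15394825184/11 ≈ -1.3995e+9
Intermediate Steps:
j(P) = 1/55
(21895 + j(-78))*(-34835 - 29085) = (21895 + 1/55)*(-34835 - 29085) = (1204226/55)*(-63920) = -15394825184/11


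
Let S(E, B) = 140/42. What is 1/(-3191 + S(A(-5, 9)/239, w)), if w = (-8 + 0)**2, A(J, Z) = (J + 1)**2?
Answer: -3/9563 ≈ -0.00031371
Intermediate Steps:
A(J, Z) = (1 + J)**2
w = 64 (w = (-8)**2 = 64)
S(E, B) = 10/3 (S(E, B) = 140*(1/42) = 10/3)
1/(-3191 + S(A(-5, 9)/239, w)) = 1/(-3191 + 10/3) = 1/(-9563/3) = -3/9563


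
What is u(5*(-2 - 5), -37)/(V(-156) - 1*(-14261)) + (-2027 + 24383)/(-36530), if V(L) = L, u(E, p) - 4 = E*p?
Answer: -2060607/3963505 ≈ -0.51990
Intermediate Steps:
u(E, p) = 4 + E*p
u(5*(-2 - 5), -37)/(V(-156) - 1*(-14261)) + (-2027 + 24383)/(-36530) = (4 + (5*(-2 - 5))*(-37))/(-156 - 1*(-14261)) + (-2027 + 24383)/(-36530) = (4 + (5*(-7))*(-37))/(-156 + 14261) + 22356*(-1/36530) = (4 - 35*(-37))/14105 - 11178/18265 = (4 + 1295)*(1/14105) - 11178/18265 = 1299*(1/14105) - 11178/18265 = 1299/14105 - 11178/18265 = -2060607/3963505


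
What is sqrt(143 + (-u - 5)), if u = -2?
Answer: 2*sqrt(35) ≈ 11.832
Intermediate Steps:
sqrt(143 + (-u - 5)) = sqrt(143 + (-1*(-2) - 5)) = sqrt(143 + (2 - 5)) = sqrt(143 - 3) = sqrt(140) = 2*sqrt(35)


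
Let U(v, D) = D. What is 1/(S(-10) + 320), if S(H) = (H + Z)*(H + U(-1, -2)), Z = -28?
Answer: 1/776 ≈ 0.0012887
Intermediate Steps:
S(H) = (-28 + H)*(-2 + H) (S(H) = (H - 28)*(H - 2) = (-28 + H)*(-2 + H))
1/(S(-10) + 320) = 1/((56 + (-10)² - 30*(-10)) + 320) = 1/((56 + 100 + 300) + 320) = 1/(456 + 320) = 1/776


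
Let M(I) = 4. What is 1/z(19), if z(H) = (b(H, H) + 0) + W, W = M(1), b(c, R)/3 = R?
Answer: 1/61 ≈ 0.016393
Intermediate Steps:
b(c, R) = 3*R
W = 4
z(H) = 4 + 3*H (z(H) = (3*H + 0) + 4 = 3*H + 4 = 4 + 3*H)
1/z(19) = 1/(4 + 3*19) = 1/(4 + 57) = 1/61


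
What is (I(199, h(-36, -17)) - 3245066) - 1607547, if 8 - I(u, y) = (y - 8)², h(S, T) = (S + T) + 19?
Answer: -4854369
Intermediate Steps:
h(S, T) = 19 + S + T
I(u, y) = 8 - (-8 + y)² (I(u, y) = 8 - (y - 8)² = 8 - (-8 + y)²)
(I(199, h(-36, -17)) - 3245066) - 1607547 = ((8 - (-8 + (19 - 36 - 17))²) - 3245066) - 1607547 = ((8 - (-8 - 34)²) - 3245066) - 1607547 = ((8 - 1*(-42)²) - 3245066) - 1607547 = ((8 - 1*1764) - 3245066) - 1607547 = ((8 - 1764) - 3245066) - 1607547 = (-1756 - 3245066) - 1607547 = -3246822 - 1607547 = -4854369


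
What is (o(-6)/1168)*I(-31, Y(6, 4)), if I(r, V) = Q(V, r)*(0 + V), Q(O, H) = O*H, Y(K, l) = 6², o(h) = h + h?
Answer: 30132/73 ≈ 412.77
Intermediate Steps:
o(h) = 2*h
Y(K, l) = 36
Q(O, H) = H*O
I(r, V) = r*V² (I(r, V) = (r*V)*(0 + V) = (V*r)*V = r*V²)
(o(-6)/1168)*I(-31, Y(6, 4)) = ((2*(-6))/1168)*(-31*36²) = (-12*1/1168)*(-31*1296) = -3/292*(-40176) = 30132/73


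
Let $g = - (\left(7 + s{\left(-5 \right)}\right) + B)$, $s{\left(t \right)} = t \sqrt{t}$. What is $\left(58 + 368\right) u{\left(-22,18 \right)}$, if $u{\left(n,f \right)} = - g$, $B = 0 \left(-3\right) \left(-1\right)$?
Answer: $2982 - 2130 i \sqrt{5} \approx 2982.0 - 4762.8 i$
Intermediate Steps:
$B = 0$ ($B = 0 \left(-1\right) = 0$)
$s{\left(t \right)} = t^{\frac{3}{2}}$
$g = -7 + 5 i \sqrt{5}$ ($g = - (\left(7 + \left(-5\right)^{\frac{3}{2}}\right) + 0) = - (\left(7 - 5 i \sqrt{5}\right) + 0) = - (7 - 5 i \sqrt{5}) = -7 + 5 i \sqrt{5} \approx -7.0 + 11.18 i$)
$u{\left(n,f \right)} = 7 - 5 i \sqrt{5}$ ($u{\left(n,f \right)} = - (-7 + 5 i \sqrt{5}) = 7 - 5 i \sqrt{5}$)
$\left(58 + 368\right) u{\left(-22,18 \right)} = \left(58 + 368\right) \left(7 - 5 i \sqrt{5}\right) = 426 \left(7 - 5 i \sqrt{5}\right) = 2982 - 2130 i \sqrt{5}$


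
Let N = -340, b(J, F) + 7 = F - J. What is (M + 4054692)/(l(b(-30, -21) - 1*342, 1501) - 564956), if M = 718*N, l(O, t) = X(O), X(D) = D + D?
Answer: -952643/141409 ≈ -6.7368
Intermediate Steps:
b(J, F) = -7 + F - J (b(J, F) = -7 + (F - J) = -7 + F - J)
X(D) = 2*D
l(O, t) = 2*O
M = -244120 (M = 718*(-340) = -244120)
(M + 4054692)/(l(b(-30, -21) - 1*342, 1501) - 564956) = (-244120 + 4054692)/(2*((-7 - 21 - 1*(-30)) - 1*342) - 564956) = 3810572/(2*((-7 - 21 + 30) - 342) - 564956) = 3810572/(2*(2 - 342) - 564956) = 3810572/(2*(-340) - 564956) = 3810572/(-680 - 564956) = 3810572/(-565636) = 3810572*(-1/565636) = -952643/141409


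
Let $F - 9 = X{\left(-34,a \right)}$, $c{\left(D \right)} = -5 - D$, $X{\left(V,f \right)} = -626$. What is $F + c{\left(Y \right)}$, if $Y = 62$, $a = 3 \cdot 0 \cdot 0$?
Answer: $-684$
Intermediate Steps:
$a = 0$ ($a = 0 \cdot 0 = 0$)
$F = -617$ ($F = 9 - 626 = -617$)
$F + c{\left(Y \right)} = -617 - 67 = -684$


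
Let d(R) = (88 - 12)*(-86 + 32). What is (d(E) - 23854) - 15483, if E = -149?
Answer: -43441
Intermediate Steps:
d(R) = -4104 (d(R) = 76*(-54) = -4104)
(d(E) - 23854) - 15483 = (-4104 - 23854) - 15483 = -27958 - 15483 = -43441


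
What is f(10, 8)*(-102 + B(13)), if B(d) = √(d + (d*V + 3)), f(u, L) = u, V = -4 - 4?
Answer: -1020 + 20*I*√22 ≈ -1020.0 + 93.808*I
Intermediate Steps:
V = -8
B(d) = √(3 - 7*d) (B(d) = √(d + (d*(-8) + 3)) = √(d + (-8*d + 3)) = √(d + (3 - 8*d)) = √(3 - 7*d))
f(10, 8)*(-102 + B(13)) = 10*(-102 + √(3 - 7*13)) = 10*(-102 + √(3 - 91)) = 10*(-102 + √(-88)) = 10*(-102 + 2*I*√22) = -1020 + 20*I*√22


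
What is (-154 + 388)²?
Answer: 54756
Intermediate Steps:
(-154 + 388)² = 234² = 54756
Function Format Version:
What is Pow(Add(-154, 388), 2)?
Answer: 54756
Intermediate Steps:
Pow(Add(-154, 388), 2) = Pow(234, 2) = 54756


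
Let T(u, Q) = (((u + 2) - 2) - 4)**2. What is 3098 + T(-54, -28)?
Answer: 6462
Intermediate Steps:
T(u, Q) = (-4 + u)**2 (T(u, Q) = (((2 + u) - 2) - 4)**2 = (u - 4)**2 = (-4 + u)**2)
3098 + T(-54, -28) = 3098 + (-4 - 54)**2 = 3098 + (-58)**2 = 3098 + 3364 = 6462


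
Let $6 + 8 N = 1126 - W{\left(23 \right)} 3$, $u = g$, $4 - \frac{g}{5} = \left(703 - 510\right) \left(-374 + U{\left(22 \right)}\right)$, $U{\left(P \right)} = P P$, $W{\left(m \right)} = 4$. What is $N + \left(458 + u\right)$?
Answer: $- \frac{211067}{2} \approx -1.0553 \cdot 10^{5}$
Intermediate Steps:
$U{\left(P \right)} = P^{2}$
$g = -106130$ ($g = 20 - 5 \left(703 - 510\right) \left(-374 + 22^{2}\right) = 20 - 5 \cdot 193 \left(-374 + 484\right) = 20 - 5 \cdot 193 \cdot 110 = 20 - 106150 = -106130$)
$u = -106130$
$N = \frac{277}{2}$ ($N = - \frac{3}{4} + \frac{1126 - 4 \cdot 3}{8} = - \frac{3}{4} + \frac{1126 - 12}{8} = - \frac{3}{4} + \frac{1}{8} \cdot 1114 = - \frac{3}{4} + \frac{557}{4} = \frac{277}{2} \approx 138.5$)
$N + \left(458 + u\right) = \frac{277}{2} + \left(458 - 106130\right) = \frac{277}{2} - 105672 = - \frac{211067}{2}$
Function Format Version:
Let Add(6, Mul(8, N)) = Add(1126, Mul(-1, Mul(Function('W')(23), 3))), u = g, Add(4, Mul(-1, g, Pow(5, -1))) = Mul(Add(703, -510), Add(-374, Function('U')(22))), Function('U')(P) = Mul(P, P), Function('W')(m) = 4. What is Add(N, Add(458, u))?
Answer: Rational(-211067, 2) ≈ -1.0553e+5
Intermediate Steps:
Function('U')(P) = Pow(P, 2)
g = -106130 (g = Add(20, Mul(-5, Mul(Add(703, -510), Add(-374, Pow(22, 2))))) = Add(20, Mul(-5, Mul(193, Add(-374, 484)))) = Add(20, Mul(-5, Mul(193, 110))) = Add(20, Mul(-5, 21230)) = Add(20, -106150) = -106130)
u = -106130
N = Rational(277, 2) (N = Add(Rational(-3, 4), Mul(Rational(1, 8), Add(1126, Mul(-1, Mul(4, 3))))) = Add(Rational(-3, 4), Mul(Rational(1, 8), Add(1126, Mul(-1, 12)))) = Add(Rational(-3, 4), Mul(Rational(1, 8), Add(1126, -12))) = Add(Rational(-3, 4), Mul(Rational(1, 8), 1114)) = Add(Rational(-3, 4), Rational(557, 4)) = Rational(277, 2) ≈ 138.50)
Add(N, Add(458, u)) = Add(Rational(277, 2), Add(458, -106130)) = Add(Rational(277, 2), -105672) = Rational(-211067, 2)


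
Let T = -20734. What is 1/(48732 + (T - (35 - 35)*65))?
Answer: 1/27998 ≈ 3.5717e-5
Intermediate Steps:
1/(48732 + (T - (35 - 35)*65)) = 1/(48732 + (-20734 - (35 - 35)*65)) = 1/(48732 + (-20734 - 0*65)) = 1/(48732 + (-20734 - 1*0)) = 1/(48732 + (-20734 + 0)) = 1/(48732 - 20734) = 1/27998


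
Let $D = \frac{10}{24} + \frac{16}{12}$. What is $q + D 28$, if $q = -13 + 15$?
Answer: $51$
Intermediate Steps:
$D = \frac{7}{4}$ ($D = 10 \cdot \frac{1}{24} + 16 \cdot \frac{1}{12} = \frac{5}{12} + \frac{4}{3} = \frac{7}{4} \approx 1.75$)
$q = 2$
$q + D 28 = 2 + \frac{7}{4} \cdot 28 = 2 + 49 = 51$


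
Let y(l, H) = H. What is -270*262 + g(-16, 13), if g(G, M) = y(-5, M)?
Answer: -70727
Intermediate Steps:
g(G, M) = M
-270*262 + g(-16, 13) = -270*262 + 13 = -70740 + 13 = -70727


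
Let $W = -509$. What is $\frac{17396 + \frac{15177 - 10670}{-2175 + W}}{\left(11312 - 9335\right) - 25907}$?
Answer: $- \frac{46686357}{64228120} \approx -0.72688$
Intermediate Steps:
$\frac{17396 + \frac{15177 - 10670}{-2175 + W}}{\left(11312 - 9335\right) - 25907} = \frac{17396 + \frac{15177 - 10670}{-2175 - 509}}{\left(11312 - 9335\right) - 25907} = \frac{17396 + \frac{4507}{-2684}}{1977 - 25907} = \frac{17396 + 4507 \left(- \frac{1}{2684}\right)}{-23930} = \left(17396 - \frac{4507}{2684}\right) \left(- \frac{1}{23930}\right) = \frac{46686357}{2684} \left(- \frac{1}{23930}\right) = - \frac{46686357}{64228120}$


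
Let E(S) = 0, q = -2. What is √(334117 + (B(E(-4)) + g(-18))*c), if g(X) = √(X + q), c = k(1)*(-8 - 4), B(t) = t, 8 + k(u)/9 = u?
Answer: √(334117 + 1512*I*√5) ≈ 578.04 + 2.924*I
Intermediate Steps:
k(u) = -72 + 9*u
c = 756 (c = (-72 + 9*1)*(-8 - 4) = (-72 + 9)*(-12) = -63*(-12) = 756)
g(X) = √(-2 + X) (g(X) = √(X - 2) = √(-2 + X))
√(334117 + (B(E(-4)) + g(-18))*c) = √(334117 + (0 + √(-2 - 18))*756) = √(334117 + (0 + √(-20))*756) = √(334117 + (0 + 2*I*√5)*756) = √(334117 + (2*I*√5)*756) = √(334117 + 1512*I*√5)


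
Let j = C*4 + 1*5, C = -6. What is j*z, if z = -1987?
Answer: 37753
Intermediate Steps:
j = -19 (j = -6*4 + 1*5 = -24 + 5 = -19)
j*z = -19*(-1987) = 37753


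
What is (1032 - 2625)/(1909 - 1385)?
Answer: -1593/524 ≈ -3.0401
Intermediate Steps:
(1032 - 2625)/(1909 - 1385) = -1593/524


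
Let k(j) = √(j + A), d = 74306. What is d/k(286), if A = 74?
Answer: 37153*√10/30 ≈ 3916.3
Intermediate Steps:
k(j) = √(74 + j) (k(j) = √(j + 74) = √(74 + j))
d/k(286) = 74306/(√(74 + 286)) = 74306/(√360) = 74306/((6*√10)) = 74306*(√10/60) = 37153*√10/30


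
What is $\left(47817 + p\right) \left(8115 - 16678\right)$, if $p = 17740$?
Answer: $-561364591$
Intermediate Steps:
$\left(47817 + p\right) \left(8115 - 16678\right) = \left(47817 + 17740\right) \left(8115 - 16678\right) = 65557 \left(-8563\right) = -561364591$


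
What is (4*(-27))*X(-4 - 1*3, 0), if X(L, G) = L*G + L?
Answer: 756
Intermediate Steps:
X(L, G) = L + G*L (X(L, G) = G*L + L = L + G*L)
(4*(-27))*X(-4 - 1*3, 0) = (4*(-27))*((-4 - 1*3)*(1 + 0)) = -108*(-4 - 3) = -(-756) = -108*(-7) = 756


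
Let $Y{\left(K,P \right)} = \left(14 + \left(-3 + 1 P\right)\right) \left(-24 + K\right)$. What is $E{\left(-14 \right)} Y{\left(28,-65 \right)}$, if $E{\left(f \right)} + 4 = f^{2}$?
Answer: $-41472$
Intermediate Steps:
$Y{\left(K,P \right)} = \left(-24 + K\right) \left(11 + P\right)$ ($Y{\left(K,P \right)} = \left(14 + \left(-3 + P\right)\right) \left(-24 + K\right) = \left(11 + P\right) \left(-24 + K\right) = \left(-24 + K\right) \left(11 + P\right)$)
$E{\left(f \right)} = -4 + f^{2}$
$E{\left(-14 \right)} Y{\left(28,-65 \right)} = \left(-4 + \left(-14\right)^{2}\right) \left(-264 - -1560 + 11 \cdot 28 + 28 \left(-65\right)\right) = \left(-4 + 196\right) \left(-264 + 1560 + 308 - 1820\right) = 192 \left(-216\right) = -41472$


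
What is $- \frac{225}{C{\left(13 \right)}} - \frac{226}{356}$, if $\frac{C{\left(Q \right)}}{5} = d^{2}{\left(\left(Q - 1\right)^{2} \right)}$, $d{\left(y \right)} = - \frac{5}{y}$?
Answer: $- \frac{33219637}{890} \approx -37325.0$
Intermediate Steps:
$C{\left(Q \right)} = \frac{125}{\left(-1 + Q\right)^{4}}$ ($C{\left(Q \right)} = 5 \left(- \frac{5}{\left(Q - 1\right)^{2}}\right)^{2} = 5 \left(- \frac{5}{\left(-1 + Q\right)^{2}}\right)^{2} = 5 \frac{25}{\left(-1 + Q\right)^{4}} = \frac{125}{\left(-1 + Q\right)^{4}}$)
$- \frac{225}{C{\left(13 \right)}} - \frac{226}{356} = - \frac{225}{125 \frac{1}{\left(-1 + 13\right)^{4}}} - \frac{226}{356} = - \frac{225}{125 \cdot \frac{1}{20736}} - \frac{113}{178} = - \frac{225}{\frac{125}{20736}} - \frac{113}{178} = \left(-225\right) \frac{20736}{125} - \frac{113}{178} = - \frac{186624}{5} - \frac{113}{178} = - \frac{33219637}{890}$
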